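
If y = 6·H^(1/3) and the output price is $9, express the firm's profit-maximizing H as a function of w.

H(w) = (18/w)^(3/2)

MP_H = (1/3)·6·H^(-2/3) = 2·H^(-2/3).
Setting P·MP_H = w: 18·H^(-2/3) = w.
Solving for H: H^(-2/3) = w/18, so H = (18/w)^(3/2).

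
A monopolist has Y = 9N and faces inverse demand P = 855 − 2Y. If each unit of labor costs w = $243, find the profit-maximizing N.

Marginal revenue from the inverse demand is MR = 855 − 4Y.
The marginal product is MP_N = 9.
A monopolist hires until marginal revenue product equals the wage: MR·MP_N = w.
(855 − 36N)·9 = 243, so N = 23.

N* = 23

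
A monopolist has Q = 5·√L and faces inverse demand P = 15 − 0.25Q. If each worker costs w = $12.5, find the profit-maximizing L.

Marginal revenue from the inverse demand is MR = 15 − 0.5Q.
The marginal product is MP_L = 2.5·L^(-1/2).
A monopolist hires until marginal revenue product equals the wage: MR·MP_L = w.
At L, Q = 5·√L. Substituting and solving: (15 − 2.5·√L)·2.5·L^(-1/2) = 12.5 gives L = 4.

L* = 4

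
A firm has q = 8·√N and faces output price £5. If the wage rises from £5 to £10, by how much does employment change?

From P·MP_N = w with MP_N = 4·N^(-1/2), the labor demand is N(w) = (20/w)^(2).
At w = 5: N = 16. At w = 10: N = 4.
ΔN = 4 − 16 = -12.

ΔN = -12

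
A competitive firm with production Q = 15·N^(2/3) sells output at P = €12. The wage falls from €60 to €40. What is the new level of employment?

From P·MP_N = w with MP_N = 10·N^(-1/3), the labor demand is N(w) = (120/w)^(3).
At w = 60: N = 8. At w = 40: N = 27.

N* = 27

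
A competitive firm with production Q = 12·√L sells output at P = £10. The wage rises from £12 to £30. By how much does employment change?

ΔL = -21

From P·MP_L = w with MP_L = 6·L^(-1/2), the labor demand is L(w) = (60/w)^(2).
At w = 12: L = 25. At w = 30: L = 4.
ΔL = 4 − 25 = -21.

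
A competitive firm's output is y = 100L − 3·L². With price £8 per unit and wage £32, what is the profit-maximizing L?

L* = 16

The marginal product of L is MP_L = 100 − 6L.
A price-taking firm hires until the value of the marginal product equals the wage: P·MP_L = w, so 8·(100 − 6L) = 32.
Then 100 − 6L = 4, giving L = 16.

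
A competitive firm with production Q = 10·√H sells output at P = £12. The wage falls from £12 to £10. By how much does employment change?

ΔH = 11

From P·MP_H = w with MP_H = 5·H^(-1/2), the labor demand is H(w) = (60/w)^(2).
At w = 12: H = 25. At w = 10: H = 36.
ΔH = 36 − 25 = 11.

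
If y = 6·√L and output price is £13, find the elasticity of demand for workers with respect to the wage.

ε = -2

MP_L = (1/2)·6·L^(-1/2), so P·MP_L = w gives 39·L^(-1/2) = w.
Solving, L(w) = (39/w)^(2). This is a constant-elasticity form: L ∝ w^(−2), so ε = −2.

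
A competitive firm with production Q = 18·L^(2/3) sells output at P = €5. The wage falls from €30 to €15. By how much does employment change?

From P·MP_L = w with MP_L = 12·L^(-1/3), the labor demand is L(w) = (60/w)^(3).
At w = 30: L = 8. At w = 15: L = 64.
ΔL = 64 − 8 = 56.

ΔL = 56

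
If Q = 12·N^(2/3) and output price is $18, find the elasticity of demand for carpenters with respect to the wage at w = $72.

MP_N = (2/3)·12·N^(-1/3), so P·MP_N = w gives 144·N^(-1/3) = w.
Solving, N(w) = (144/w)^(3). This is a constant-elasticity form: N ∝ w^(−3), so ε = −3.

ε = -3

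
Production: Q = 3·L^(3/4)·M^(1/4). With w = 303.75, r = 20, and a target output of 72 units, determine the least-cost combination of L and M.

Cost minimization requires the marginal rate of technical substitution to equal the input-price ratio: MP_L/MP_M = w/r.
Here MP_L/MP_M = (3/4)·(M/L)/(1/4) = 3·(M/L). Setting this equal to 303.75/20 = 15.1875 gives M = 5.0625L.
Substituting into Q = 72: 3·L^(3/4)·(5.0625L)^(1/4) = 72.
Solving, L = 16 and M = 81.

L* = 16, M* = 81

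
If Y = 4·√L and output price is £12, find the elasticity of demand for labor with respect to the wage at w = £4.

ε = -2

MP_L = (1/2)·4·L^(-1/2), so P·MP_L = w gives 24·L^(-1/2) = w.
Solving, L(w) = (24/w)^(2). This is a constant-elasticity form: L ∝ w^(−2), so ε = −2.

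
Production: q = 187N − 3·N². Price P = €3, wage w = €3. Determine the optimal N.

N* = 31

The marginal product of N is MP_N = 187 − 6N.
A price-taking firm hires until the value of the marginal product equals the wage: P·MP_N = w, so 3·(187 − 6N) = 3.
Then 187 − 6N = 1, giving N = 31.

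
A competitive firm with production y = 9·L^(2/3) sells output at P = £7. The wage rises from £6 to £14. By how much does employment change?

From P·MP_L = w with MP_L = 6·L^(-1/3), the labor demand is L(w) = (42/w)^(3).
At w = 6: L = 343. At w = 14: L = 27.
ΔL = 27 − 343 = -316.

ΔL = -316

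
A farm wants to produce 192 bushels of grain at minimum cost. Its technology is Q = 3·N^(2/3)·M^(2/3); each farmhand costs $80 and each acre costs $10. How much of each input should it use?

Cost minimization requires the marginal rate of technical substitution to equal the input-price ratio: MP_N/MP_M = w/r.
Here MP_N/MP_M = (2/3)·(M/N)/(2/3) = (M/N). Setting this equal to 80/10 = 8 gives M = 8N.
Substituting into Q = 192: 3·N^(2/3)·(8N)^(2/3) = 192.
Solving, N = 8 and M = 64.

N* = 8, M* = 64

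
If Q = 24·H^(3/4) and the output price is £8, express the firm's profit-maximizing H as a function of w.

H(w) = (144/w)^(4)

MP_H = (3/4)·24·H^(-1/4) = 18·H^(-1/4).
Setting P·MP_H = w: 144·H^(-1/4) = w.
Solving for H: H^(-1/4) = w/144, so H = (144/w)^(4).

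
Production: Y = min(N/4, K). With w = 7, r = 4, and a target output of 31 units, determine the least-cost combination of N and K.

N* = 124, K* = 31

With a fixed-proportions technology, the cost-minimizing bundle uses no slack in either input: N/4 = K = Y.
So N = 4·31 = 124 and K = 31.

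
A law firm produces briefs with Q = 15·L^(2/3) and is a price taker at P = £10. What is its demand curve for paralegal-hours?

L(w) = 1000000/w³

MP_L = (2/3)·15·L^(-1/3) = 10·L^(-1/3).
Setting P·MP_L = w: 100·L^(-1/3) = w.
Solving for L: L^(-1/3) = w/100, so L = (100/w)^(3).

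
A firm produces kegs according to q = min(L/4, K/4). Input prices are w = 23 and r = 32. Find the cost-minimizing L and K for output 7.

L* = 28, K* = 28

With a fixed-proportions technology, the cost-minimizing bundle uses no slack in either input: L/4 = K/4 = q.
So L = 4·7 = 28 and K = 4·7 = 28.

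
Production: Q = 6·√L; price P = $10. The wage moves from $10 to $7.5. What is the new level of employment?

L* = 16

From P·MP_L = w with MP_L = 3·L^(-1/2), the labor demand is L(w) = (30/w)^(2).
At w = 10: L = 9. At w = 7.5: L = 16.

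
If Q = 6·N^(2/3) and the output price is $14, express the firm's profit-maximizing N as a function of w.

N(w) = 175616/w³

MP_N = (2/3)·6·N^(-1/3) = 4·N^(-1/3).
Setting P·MP_N = w: 56·N^(-1/3) = w.
Solving for N: N^(-1/3) = w/56, so N = (56/w)^(3).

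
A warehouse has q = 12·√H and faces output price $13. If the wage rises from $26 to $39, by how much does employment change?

From P·MP_H = w with MP_H = 6·H^(-1/2), the labor demand is H(w) = (78/w)^(2).
At w = 26: H = 9. At w = 39: H = 4.
ΔH = 4 − 9 = -5.

ΔH = -5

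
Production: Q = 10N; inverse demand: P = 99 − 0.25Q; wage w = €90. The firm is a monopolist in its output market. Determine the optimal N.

N* = 18

Marginal revenue from the inverse demand is MR = 99 − 0.5Q.
The marginal product is MP_N = 10.
A monopolist hires until marginal revenue product equals the wage: MR·MP_N = w.
(99 − 5N)·10 = 90, so N = 18.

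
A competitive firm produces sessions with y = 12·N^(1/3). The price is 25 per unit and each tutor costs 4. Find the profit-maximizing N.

MP_N = (1/3)·12·N^(-2/3) = 4·N^(-2/3).
Profit maximization for a price taker requires P·MP_N = w: 25·4·N^(-2/3) = 4.
So N^(-2/3) = 0.04, which gives N = 125.

N* = 125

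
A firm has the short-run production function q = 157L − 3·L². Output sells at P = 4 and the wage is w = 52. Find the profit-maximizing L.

The marginal product of L is MP_L = 157 − 6L.
A price-taking firm hires until the value of the marginal product equals the wage: P·MP_L = w, so 4·(157 − 6L) = 52.
Then 157 − 6L = 13, giving L = 24.

L* = 24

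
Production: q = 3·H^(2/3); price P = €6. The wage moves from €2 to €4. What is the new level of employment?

From P·MP_H = w with MP_H = 2·H^(-1/3), the labor demand is H(w) = (12/w)^(3).
At w = 2: H = 216. At w = 4: H = 27.

H* = 27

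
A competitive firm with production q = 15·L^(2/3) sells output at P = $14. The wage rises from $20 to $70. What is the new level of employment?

L* = 8

From P·MP_L = w with MP_L = 10·L^(-1/3), the labor demand is L(w) = (140/w)^(3).
At w = 20: L = 343. At w = 70: L = 8.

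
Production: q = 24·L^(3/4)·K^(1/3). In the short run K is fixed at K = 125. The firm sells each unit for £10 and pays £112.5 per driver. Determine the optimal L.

L* = 4096

With K = 125, MP_L = (3/4)·24·L^(-1/4)·125^(1/3) = 90·L^(-1/4).
Profit maximization for a price taker requires P·MP_L = w: 10·90·L^(-1/4) = 112.5.
So L^(-1/4) = 0.125, which gives L = 4096.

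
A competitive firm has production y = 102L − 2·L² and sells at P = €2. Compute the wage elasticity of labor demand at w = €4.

ε = -0.02

From P·MP_L = w with MP_L = 102 − 4L, labor demand is L(w) = (102 − w/2)/4.
dL/dw = −1/(8) = -0.125.
At w = 4, L = 25, so ε = (dL/dw)·(w/L) = (-0.125)·(4/25) = -0.02.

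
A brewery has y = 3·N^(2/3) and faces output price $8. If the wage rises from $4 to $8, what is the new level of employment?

From P·MP_N = w with MP_N = 2·N^(-1/3), the labor demand is N(w) = (16/w)^(3).
At w = 4: N = 64. At w = 8: N = 8.

N* = 8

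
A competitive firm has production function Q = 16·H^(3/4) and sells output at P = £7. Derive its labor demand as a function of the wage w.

MP_H = (3/4)·16·H^(-1/4) = 12·H^(-1/4).
Setting P·MP_H = w: 84·H^(-1/4) = w.
Solving for H: H^(-1/4) = w/84, so H = (84/w)^(4).

H(w) = (84/w)^(4)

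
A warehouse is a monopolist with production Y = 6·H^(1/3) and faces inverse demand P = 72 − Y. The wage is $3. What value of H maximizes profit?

Marginal revenue from the inverse demand is MR = 72 − 2Y.
The marginal product is MP_H = 2·H^(-2/3).
A monopolist hires until marginal revenue product equals the wage: MR·MP_H = w.
At H, Y = 6·H^(1/3). Substituting and solving: (72 − 12·H^(1/3))·2·H^(-2/3) = 3 gives H = 64.

H* = 64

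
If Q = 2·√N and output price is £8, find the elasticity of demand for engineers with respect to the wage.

ε = -2

MP_N = (1/2)·2·N^(-1/2), so P·MP_N = w gives 8·N^(-1/2) = w.
Solving, N(w) = (8/w)^(2). This is a constant-elasticity form: N ∝ w^(−2), so ε = −2.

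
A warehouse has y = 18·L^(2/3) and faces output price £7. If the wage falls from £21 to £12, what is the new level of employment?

L* = 343

From P·MP_L = w with MP_L = 12·L^(-1/3), the labor demand is L(w) = (84/w)^(3).
At w = 21: L = 64. At w = 12: L = 343.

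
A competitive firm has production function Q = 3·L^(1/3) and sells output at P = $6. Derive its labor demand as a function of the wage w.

MP_L = (1/3)·3·L^(-2/3) = L^(-2/3).
Setting P·MP_L = w: 6·L^(-2/3) = w.
Solving for L: L^(-2/3) = w/6, so L = (6/w)^(3/2).

L(w) = (6/w)^(3/2)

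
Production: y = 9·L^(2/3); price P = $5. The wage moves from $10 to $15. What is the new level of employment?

L* = 8

From P·MP_L = w with MP_L = 6·L^(-1/3), the labor demand is L(w) = (30/w)^(3).
At w = 10: L = 27. At w = 15: L = 8.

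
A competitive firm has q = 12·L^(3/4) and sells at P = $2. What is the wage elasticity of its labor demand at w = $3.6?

MP_L = (3/4)·12·L^(-1/4), so P·MP_L = w gives 18·L^(-1/4) = w.
Solving, L(w) = (18/w)^(4). This is a constant-elasticity form: L ∝ w^(−4), so ε = −4.

ε = -4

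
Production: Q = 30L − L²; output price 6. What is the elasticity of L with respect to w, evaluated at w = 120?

ε = -2

From P·MP_L = w with MP_L = 30 − 2L, labor demand is L(w) = (30 − w/6)/2.
dL/dw = −1/(12) = -1/12.
At w = 120, L = 5, so ε = (dL/dw)·(w/L) = (-1/12)·(120/5) = -2.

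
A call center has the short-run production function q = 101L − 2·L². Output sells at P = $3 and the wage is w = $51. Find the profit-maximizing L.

L* = 21

The marginal product of L is MP_L = 101 − 4L.
A price-taking firm hires until the value of the marginal product equals the wage: P·MP_L = w, so 3·(101 − 4L) = 51.
Then 101 − 4L = 17, giving L = 21.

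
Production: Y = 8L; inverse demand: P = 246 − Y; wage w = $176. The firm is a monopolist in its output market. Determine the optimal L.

L* = 14

Marginal revenue from the inverse demand is MR = 246 − 2Y.
The marginal product is MP_L = 8.
A monopolist hires until marginal revenue product equals the wage: MR·MP_L = w.
(246 − 16L)·8 = 176, so L = 14.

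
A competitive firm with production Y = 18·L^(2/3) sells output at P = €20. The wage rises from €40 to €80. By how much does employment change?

From P·MP_L = w with MP_L = 12·L^(-1/3), the labor demand is L(w) = (240/w)^(3).
At w = 40: L = 216. At w = 80: L = 27.
ΔL = 27 − 216 = -189.

ΔL = -189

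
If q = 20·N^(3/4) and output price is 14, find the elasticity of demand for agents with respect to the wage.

MP_N = (3/4)·20·N^(-1/4), so P·MP_N = w gives 210·N^(-1/4) = w.
Solving, N(w) = (210/w)^(4). This is a constant-elasticity form: N ∝ w^(−4), so ε = −4.

ε = -4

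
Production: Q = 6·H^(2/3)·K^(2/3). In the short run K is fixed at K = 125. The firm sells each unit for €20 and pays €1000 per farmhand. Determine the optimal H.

With K = 125, MP_H = (2/3)·6·H^(-1/3)·125^(2/3) = 100·H^(-1/3).
Profit maximization for a price taker requires P·MP_H = w: 20·100·H^(-1/3) = 1000.
So H^(-1/3) = 0.5, which gives H = 8.

H* = 8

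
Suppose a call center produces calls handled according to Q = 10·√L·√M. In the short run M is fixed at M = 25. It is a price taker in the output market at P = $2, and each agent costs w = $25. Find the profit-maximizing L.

With M = 25, MP_L = (1/2)·10·L^(-1/2)·25^(1/2) = 25·L^(-1/2).
Profit maximization for a price taker requires P·MP_L = w: 2·25·L^(-1/2) = 25.
So L^(-1/2) = 0.5, which gives L = 4.

L* = 4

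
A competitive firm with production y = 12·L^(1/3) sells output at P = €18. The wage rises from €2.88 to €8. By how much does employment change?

ΔL = -98

From P·MP_L = w with MP_L = 4·L^(-2/3), the labor demand is L(w) = (72/w)^(3/2).
At w = 2.88: L = 125. At w = 8: L = 27.
ΔL = 27 − 125 = -98.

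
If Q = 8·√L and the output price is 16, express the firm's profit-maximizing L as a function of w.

L(w) = 4096/w²

MP_L = (1/2)·8·L^(-1/2) = 4·L^(-1/2).
Setting P·MP_L = w: 64·L^(-1/2) = w.
Solving for L: L^(-1/2) = w/64, so L = (64/w)^(2).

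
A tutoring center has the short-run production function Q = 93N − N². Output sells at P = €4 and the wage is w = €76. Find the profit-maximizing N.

N* = 37

The marginal product of N is MP_N = 93 − 2N.
A price-taking firm hires until the value of the marginal product equals the wage: P·MP_N = w, so 4·(93 − 2N) = 76.
Then 93 − 2N = 19, giving N = 37.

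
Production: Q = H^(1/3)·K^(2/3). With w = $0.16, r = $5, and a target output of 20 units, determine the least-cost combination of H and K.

Cost minimization requires the marginal rate of technical substitution to equal the input-price ratio: MP_H/MP_K = w/r.
Here MP_H/MP_K = (1/3)·(K/H)/(2/3) = 0.5·(K/H). Setting this equal to 0.16/5 = 0.032 gives K = 0.064H.
Substituting into Q = 20: H^(1/3)·(0.064H)^(2/3) = 20.
Solving, H = 125 and K = 8.

H* = 125, K* = 8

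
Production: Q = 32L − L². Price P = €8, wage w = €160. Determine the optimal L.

The marginal product of L is MP_L = 32 − 2L.
A price-taking firm hires until the value of the marginal product equals the wage: P·MP_L = w, so 8·(32 − 2L) = 160.
Then 32 − 2L = 20, giving L = 6.

L* = 6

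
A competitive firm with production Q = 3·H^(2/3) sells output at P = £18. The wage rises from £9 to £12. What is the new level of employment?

From P·MP_H = w with MP_H = 2·H^(-1/3), the labor demand is H(w) = (36/w)^(3).
At w = 9: H = 64. At w = 12: H = 27.

H* = 27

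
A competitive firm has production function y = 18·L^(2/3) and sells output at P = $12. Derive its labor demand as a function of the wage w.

L(w) = 2985984/w³

MP_L = (2/3)·18·L^(-1/3) = 12·L^(-1/3).
Setting P·MP_L = w: 144·L^(-1/3) = w.
Solving for L: L^(-1/3) = w/144, so L = (144/w)^(3).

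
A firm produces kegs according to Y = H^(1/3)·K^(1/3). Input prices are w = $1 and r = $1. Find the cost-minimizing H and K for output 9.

Cost minimization requires the marginal rate of technical substitution to equal the input-price ratio: MP_H/MP_K = w/r.
Here MP_H/MP_K = (1/3)·(K/H)/(1/3) = (K/H). Setting this equal to 1/1 = 1 gives K = H.
Substituting into Y = 9: H^(1/3)·(H)^(1/3) = 9.
Solving, H = 27 and K = 27.

H* = 27, K* = 27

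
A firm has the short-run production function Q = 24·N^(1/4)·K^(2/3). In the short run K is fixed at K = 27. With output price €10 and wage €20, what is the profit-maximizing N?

With K = 27, MP_N = (1/4)·24·N^(-3/4)·27^(2/3) = 54·N^(-3/4).
Profit maximization for a price taker requires P·MP_N = w: 10·54·N^(-3/4) = 20.
So N^(-3/4) = 1/27, which gives N = 81.

N* = 81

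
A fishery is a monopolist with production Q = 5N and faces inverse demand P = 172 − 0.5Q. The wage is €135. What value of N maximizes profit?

N* = 29

Marginal revenue from the inverse demand is MR = 172 − Q.
The marginal product is MP_N = 5.
A monopolist hires until marginal revenue product equals the wage: MR·MP_N = w.
(172 − 5N)·5 = 135, so N = 29.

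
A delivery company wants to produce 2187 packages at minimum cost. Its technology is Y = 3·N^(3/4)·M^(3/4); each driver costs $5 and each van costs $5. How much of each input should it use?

Cost minimization requires the marginal rate of technical substitution to equal the input-price ratio: MP_N/MP_M = w/r.
Here MP_N/MP_M = (3/4)·(M/N)/(3/4) = (M/N). Setting this equal to 5/5 = 1 gives M = N.
Substituting into Y = 2187: 3·N^(3/4)·(N)^(3/4) = 2187.
Solving, N = 81 and M = 81.

N* = 81, M* = 81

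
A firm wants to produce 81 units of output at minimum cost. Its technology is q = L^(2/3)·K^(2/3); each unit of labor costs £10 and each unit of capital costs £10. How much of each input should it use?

Cost minimization requires the marginal rate of technical substitution to equal the input-price ratio: MP_L/MP_K = w/r.
Here MP_L/MP_K = (2/3)·(K/L)/(2/3) = (K/L). Setting this equal to 10/10 = 1 gives K = L.
Substituting into q = 81: L^(2/3)·(L)^(2/3) = 81.
Solving, L = 27 and K = 27.

L* = 27, K* = 27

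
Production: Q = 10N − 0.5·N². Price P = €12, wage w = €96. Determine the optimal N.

The marginal product of N is MP_N = 10 − N.
A price-taking firm hires until the value of the marginal product equals the wage: P·MP_N = w, so 12·(10 − N) = 96.
Then 10 − N = 8, giving N = 2.

N* = 2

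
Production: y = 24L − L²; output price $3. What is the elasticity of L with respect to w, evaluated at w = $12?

From P·MP_L = w with MP_L = 24 − 2L, labor demand is L(w) = (24 − w/3)/2.
dL/dw = −1/(6) = -1/6.
At w = 12, L = 10, so ε = (dL/dw)·(w/L) = (-1/6)·(12/10) = -0.2.

ε = -0.2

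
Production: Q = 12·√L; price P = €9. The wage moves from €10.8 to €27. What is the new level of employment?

L* = 4

From P·MP_L = w with MP_L = 6·L^(-1/2), the labor demand is L(w) = (54/w)^(2).
At w = 10.8: L = 25. At w = 27: L = 4.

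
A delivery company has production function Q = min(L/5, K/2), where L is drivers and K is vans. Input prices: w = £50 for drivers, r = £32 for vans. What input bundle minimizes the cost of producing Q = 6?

With a fixed-proportions technology, the cost-minimizing bundle uses no slack in either input: L/5 = K/2 = Q.
So L = 5·6 = 30 and K = 2·6 = 12.

L* = 30, K* = 12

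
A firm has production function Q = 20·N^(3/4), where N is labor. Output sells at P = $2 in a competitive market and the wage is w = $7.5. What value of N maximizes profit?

N* = 256

MP_N = (3/4)·20·N^(-1/4) = 15·N^(-1/4).
Profit maximization for a price taker requires P·MP_N = w: 2·15·N^(-1/4) = 7.5.
So N^(-1/4) = 0.25, which gives N = 256.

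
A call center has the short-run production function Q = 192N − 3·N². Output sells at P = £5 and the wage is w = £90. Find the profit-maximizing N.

The marginal product of N is MP_N = 192 − 6N.
A price-taking firm hires until the value of the marginal product equals the wage: P·MP_N = w, so 5·(192 − 6N) = 90.
Then 192 − 6N = 18, giving N = 29.

N* = 29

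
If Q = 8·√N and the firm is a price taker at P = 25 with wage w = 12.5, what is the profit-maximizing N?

MP_N = (1/2)·8·N^(-1/2) = 4·N^(-1/2).
Profit maximization for a price taker requires P·MP_N = w: 25·4·N^(-1/2) = 12.5.
So N^(-1/2) = 0.125, which gives N = 64.

N* = 64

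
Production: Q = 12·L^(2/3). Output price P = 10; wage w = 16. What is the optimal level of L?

L* = 125

MP_L = (2/3)·12·L^(-1/3) = 8·L^(-1/3).
Profit maximization for a price taker requires P·MP_L = w: 10·8·L^(-1/3) = 16.
So L^(-1/3) = 0.2, which gives L = 125.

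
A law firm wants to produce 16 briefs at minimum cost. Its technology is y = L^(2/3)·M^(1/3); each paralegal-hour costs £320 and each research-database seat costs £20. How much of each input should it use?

Cost minimization requires the marginal rate of technical substitution to equal the input-price ratio: MP_L/MP_M = w/r.
Here MP_L/MP_M = (2/3)·(M/L)/(1/3) = 2·(M/L). Setting this equal to 320/20 = 16 gives M = 8L.
Substituting into y = 16: L^(2/3)·(8L)^(1/3) = 16.
Solving, L = 8 and M = 64.

L* = 8, M* = 64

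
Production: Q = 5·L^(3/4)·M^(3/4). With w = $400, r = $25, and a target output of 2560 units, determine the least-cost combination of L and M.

Cost minimization requires the marginal rate of technical substitution to equal the input-price ratio: MP_L/MP_M = w/r.
Here MP_L/MP_M = (3/4)·(M/L)/(3/4) = (M/L). Setting this equal to 400/25 = 16 gives M = 16L.
Substituting into Q = 2560: 5·L^(3/4)·(16L)^(3/4) = 2560.
Solving, L = 16 and M = 256.

L* = 16, M* = 256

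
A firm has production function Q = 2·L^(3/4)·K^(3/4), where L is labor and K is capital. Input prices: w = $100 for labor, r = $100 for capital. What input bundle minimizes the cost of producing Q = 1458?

L* = 81, K* = 81

Cost minimization requires the marginal rate of technical substitution to equal the input-price ratio: MP_L/MP_K = w/r.
Here MP_L/MP_K = (3/4)·(K/L)/(3/4) = (K/L). Setting this equal to 100/100 = 1 gives K = L.
Substituting into Q = 1458: 2·L^(3/4)·(L)^(3/4) = 1458.
Solving, L = 81 and K = 81.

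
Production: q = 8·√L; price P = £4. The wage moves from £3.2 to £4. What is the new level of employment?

From P·MP_L = w with MP_L = 4·L^(-1/2), the labor demand is L(w) = (16/w)^(2).
At w = 3.2: L = 25. At w = 4: L = 16.

L* = 16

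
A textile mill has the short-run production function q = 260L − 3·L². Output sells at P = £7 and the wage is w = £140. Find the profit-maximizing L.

The marginal product of L is MP_L = 260 − 6L.
A price-taking firm hires until the value of the marginal product equals the wage: P·MP_L = w, so 7·(260 − 6L) = 140.
Then 260 − 6L = 20, giving L = 40.

L* = 40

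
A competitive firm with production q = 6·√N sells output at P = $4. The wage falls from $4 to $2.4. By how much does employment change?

From P·MP_N = w with MP_N = 3·N^(-1/2), the labor demand is N(w) = (12/w)^(2).
At w = 4: N = 9. At w = 2.4: N = 25.
ΔN = 25 − 9 = 16.

ΔN = 16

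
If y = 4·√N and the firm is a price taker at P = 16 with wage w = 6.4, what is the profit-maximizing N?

N* = 25

MP_N = (1/2)·4·N^(-1/2) = 2·N^(-1/2).
Profit maximization for a price taker requires P·MP_N = w: 16·2·N^(-1/2) = 6.4.
So N^(-1/2) = 0.2, which gives N = 25.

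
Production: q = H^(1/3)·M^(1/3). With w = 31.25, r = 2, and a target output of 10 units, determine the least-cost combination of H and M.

H* = 8, M* = 125

Cost minimization requires the marginal rate of technical substitution to equal the input-price ratio: MP_H/MP_M = w/r.
Here MP_H/MP_M = (1/3)·(M/H)/(1/3) = (M/H). Setting this equal to 31.25/2 = 15.625 gives M = 15.625H.
Substituting into q = 10: H^(1/3)·(15.625H)^(1/3) = 10.
Solving, H = 8 and M = 125.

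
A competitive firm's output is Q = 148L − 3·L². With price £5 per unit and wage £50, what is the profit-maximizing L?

The marginal product of L is MP_L = 148 − 6L.
A price-taking firm hires until the value of the marginal product equals the wage: P·MP_L = w, so 5·(148 − 6L) = 50.
Then 148 − 6L = 10, giving L = 23.

L* = 23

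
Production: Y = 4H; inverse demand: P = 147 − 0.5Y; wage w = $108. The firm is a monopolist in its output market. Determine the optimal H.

Marginal revenue from the inverse demand is MR = 147 − Y.
The marginal product is MP_H = 4.
A monopolist hires until marginal revenue product equals the wage: MR·MP_H = w.
(147 − 4H)·4 = 108, so H = 30.

H* = 30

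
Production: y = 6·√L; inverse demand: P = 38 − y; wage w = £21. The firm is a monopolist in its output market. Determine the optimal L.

L* = 4

Marginal revenue from the inverse demand is MR = 38 − 2y.
The marginal product is MP_L = 3·L^(-1/2).
A monopolist hires until marginal revenue product equals the wage: MR·MP_L = w.
At L, y = 6·√L. Substituting and solving: (38 − 12·√L)·3·L^(-1/2) = 21 gives L = 4.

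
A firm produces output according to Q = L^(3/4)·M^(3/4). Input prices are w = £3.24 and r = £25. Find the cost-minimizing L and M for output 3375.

L* = 625, M* = 81

Cost minimization requires the marginal rate of technical substitution to equal the input-price ratio: MP_L/MP_M = w/r.
Here MP_L/MP_M = (3/4)·(M/L)/(3/4) = (M/L). Setting this equal to 3.24/25 = 0.1296 gives M = 0.1296L.
Substituting into Q = 3375: L^(3/4)·(0.1296L)^(3/4) = 3375.
Solving, L = 625 and M = 81.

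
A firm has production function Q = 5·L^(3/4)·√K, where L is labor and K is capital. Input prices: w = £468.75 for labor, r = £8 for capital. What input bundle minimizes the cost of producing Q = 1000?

Cost minimization requires the marginal rate of technical substitution to equal the input-price ratio: MP_L/MP_K = w/r.
Here MP_L/MP_K = (3/4)·(K/L)/(1/2) = 1.5·(K/L). Setting this equal to 468.75/8 = 58.59375 gives K = 39.0625L.
Substituting into Q = 1000: 5·L^(3/4)·(39.0625L)^(1/2) = 1000.
Solving, L = 16 and K = 625.

L* = 16, K* = 625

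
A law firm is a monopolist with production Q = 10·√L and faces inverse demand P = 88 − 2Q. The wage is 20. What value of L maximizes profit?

Marginal revenue from the inverse demand is MR = 88 − 4Q.
The marginal product is MP_L = 5·L^(-1/2).
A monopolist hires until marginal revenue product equals the wage: MR·MP_L = w.
At L, Q = 10·√L. Substituting and solving: (88 − 40·√L)·5·L^(-1/2) = 20 gives L = 4.

L* = 4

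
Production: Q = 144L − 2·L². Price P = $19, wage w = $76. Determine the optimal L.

L* = 35

The marginal product of L is MP_L = 144 − 4L.
A price-taking firm hires until the value of the marginal product equals the wage: P·MP_L = w, so 19·(144 − 4L) = 76.
Then 144 − 4L = 4, giving L = 35.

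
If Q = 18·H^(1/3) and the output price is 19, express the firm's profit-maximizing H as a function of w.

H(w) = (114/w)^(3/2)

MP_H = (1/3)·18·H^(-2/3) = 6·H^(-2/3).
Setting P·MP_H = w: 114·H^(-2/3) = w.
Solving for H: H^(-2/3) = w/114, so H = (114/w)^(3/2).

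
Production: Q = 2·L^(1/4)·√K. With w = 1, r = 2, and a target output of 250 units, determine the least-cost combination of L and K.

Cost minimization requires the marginal rate of technical substitution to equal the input-price ratio: MP_L/MP_K = w/r.
Here MP_L/MP_K = (1/4)·(K/L)/(1/2) = 0.5·(K/L). Setting this equal to 1/2 = 0.5 gives K = L.
Substituting into Q = 250: 2·L^(1/4)·(L)^(1/2) = 250.
Solving, L = 625 and K = 625.

L* = 625, K* = 625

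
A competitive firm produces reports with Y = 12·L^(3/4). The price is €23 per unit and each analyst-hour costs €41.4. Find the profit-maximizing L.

MP_L = (3/4)·12·L^(-1/4) = 9·L^(-1/4).
Profit maximization for a price taker requires P·MP_L = w: 23·9·L^(-1/4) = 41.4.
So L^(-1/4) = 0.2, which gives L = 625.

L* = 625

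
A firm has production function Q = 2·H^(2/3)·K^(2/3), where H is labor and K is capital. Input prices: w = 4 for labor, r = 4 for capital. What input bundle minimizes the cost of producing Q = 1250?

H* = 125, K* = 125

Cost minimization requires the marginal rate of technical substitution to equal the input-price ratio: MP_H/MP_K = w/r.
Here MP_H/MP_K = (2/3)·(K/H)/(2/3) = (K/H). Setting this equal to 4/4 = 1 gives K = H.
Substituting into Q = 1250: 2·H^(2/3)·(H)^(2/3) = 1250.
Solving, H = 125 and K = 125.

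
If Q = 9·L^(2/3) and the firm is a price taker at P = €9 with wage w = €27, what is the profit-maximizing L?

MP_L = (2/3)·9·L^(-1/3) = 6·L^(-1/3).
Profit maximization for a price taker requires P·MP_L = w: 9·6·L^(-1/3) = 27.
So L^(-1/3) = 0.5, which gives L = 8.

L* = 8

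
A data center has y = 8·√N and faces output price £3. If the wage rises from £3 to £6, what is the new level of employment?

N* = 4

From P·MP_N = w with MP_N = 4·N^(-1/2), the labor demand is N(w) = (12/w)^(2).
At w = 3: N = 16. At w = 6: N = 4.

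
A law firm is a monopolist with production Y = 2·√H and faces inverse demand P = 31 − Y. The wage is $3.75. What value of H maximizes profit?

Marginal revenue from the inverse demand is MR = 31 − 2Y.
The marginal product is MP_H = H^(-1/2).
A monopolist hires until marginal revenue product equals the wage: MR·MP_H = w.
At H, Y = 2·√H. Substituting and solving: (31 − 4·√H)·H^(-1/2) = 3.75 gives H = 16.

H* = 16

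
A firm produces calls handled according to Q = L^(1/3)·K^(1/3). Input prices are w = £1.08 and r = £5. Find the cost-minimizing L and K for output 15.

L* = 125, K* = 27

Cost minimization requires the marginal rate of technical substitution to equal the input-price ratio: MP_L/MP_K = w/r.
Here MP_L/MP_K = (1/3)·(K/L)/(1/3) = (K/L). Setting this equal to 1.08/5 = 0.216 gives K = 0.216L.
Substituting into Q = 15: L^(1/3)·(0.216L)^(1/3) = 15.
Solving, L = 125 and K = 27.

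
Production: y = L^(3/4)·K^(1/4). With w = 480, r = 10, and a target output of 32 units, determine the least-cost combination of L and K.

Cost minimization requires the marginal rate of technical substitution to equal the input-price ratio: MP_L/MP_K = w/r.
Here MP_L/MP_K = (3/4)·(K/L)/(1/4) = 3·(K/L). Setting this equal to 480/10 = 48 gives K = 16L.
Substituting into y = 32: L^(3/4)·(16L)^(1/4) = 32.
Solving, L = 16 and K = 256.

L* = 16, K* = 256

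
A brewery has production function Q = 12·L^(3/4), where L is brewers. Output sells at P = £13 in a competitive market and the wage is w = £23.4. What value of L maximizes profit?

L* = 625

MP_L = (3/4)·12·L^(-1/4) = 9·L^(-1/4).
Profit maximization for a price taker requires P·MP_L = w: 13·9·L^(-1/4) = 23.4.
So L^(-1/4) = 0.2, which gives L = 625.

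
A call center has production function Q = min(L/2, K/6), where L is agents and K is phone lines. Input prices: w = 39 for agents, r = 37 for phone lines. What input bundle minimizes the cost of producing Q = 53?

L* = 106, K* = 318

With a fixed-proportions technology, the cost-minimizing bundle uses no slack in either input: L/2 = K/6 = Q.
So L = 2·53 = 106 and K = 6·53 = 318.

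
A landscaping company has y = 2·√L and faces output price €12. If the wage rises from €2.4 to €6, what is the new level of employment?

From P·MP_L = w with MP_L = L^(-1/2), the labor demand is L(w) = (12/w)^(2).
At w = 2.4: L = 25. At w = 6: L = 4.

L* = 4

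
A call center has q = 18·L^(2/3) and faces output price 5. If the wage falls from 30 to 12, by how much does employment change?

From P·MP_L = w with MP_L = 12·L^(-1/3), the labor demand is L(w) = (60/w)^(3).
At w = 30: L = 8. At w = 12: L = 125.
ΔL = 125 − 8 = 117.

ΔL = 117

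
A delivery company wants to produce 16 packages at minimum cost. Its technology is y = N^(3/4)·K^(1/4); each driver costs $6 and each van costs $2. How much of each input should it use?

N* = 16, K* = 16

Cost minimization requires the marginal rate of technical substitution to equal the input-price ratio: MP_N/MP_K = w/r.
Here MP_N/MP_K = (3/4)·(K/N)/(1/4) = 3·(K/N). Setting this equal to 6/2 = 3 gives K = N.
Substituting into y = 16: N^(3/4)·(N)^(1/4) = 16.
Solving, N = 16 and K = 16.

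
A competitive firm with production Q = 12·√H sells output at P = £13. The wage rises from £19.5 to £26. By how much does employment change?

ΔH = -7

From P·MP_H = w with MP_H = 6·H^(-1/2), the labor demand is H(w) = (78/w)^(2).
At w = 19.5: H = 16. At w = 26: H = 9.
ΔH = 9 − 16 = -7.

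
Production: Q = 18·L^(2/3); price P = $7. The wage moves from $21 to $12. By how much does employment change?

ΔL = 279

From P·MP_L = w with MP_L = 12·L^(-1/3), the labor demand is L(w) = (84/w)^(3).
At w = 21: L = 64. At w = 12: L = 343.
ΔL = 343 − 64 = 279.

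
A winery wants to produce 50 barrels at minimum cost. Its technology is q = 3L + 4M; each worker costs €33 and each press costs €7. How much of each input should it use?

L* = 0, M* = 12.5

The inputs are perfect substitutes, so the firm uses whichever has the lower cost per unit of output.
Cost per unit of output via L is w/3 = 11; via M it is r/4 = 1.75. M is cheaper.
Producing q = 50 with M alone: L = 0, M = 12.5.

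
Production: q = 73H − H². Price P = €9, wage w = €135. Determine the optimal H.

The marginal product of H is MP_H = 73 − 2H.
A price-taking firm hires until the value of the marginal product equals the wage: P·MP_H = w, so 9·(73 − 2H) = 135.
Then 73 − 2H = 15, giving H = 29.

H* = 29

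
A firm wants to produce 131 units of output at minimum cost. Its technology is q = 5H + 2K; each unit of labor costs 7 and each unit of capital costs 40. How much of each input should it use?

The inputs are perfect substitutes, so the firm uses whichever has the lower cost per unit of output.
Cost per unit of output via H is w/5 = 1.4; via K it is r/2 = 20. H is cheaper.
Producing q = 131 with H alone: H = 26.2, K = 0.

H* = 26.2, K* = 0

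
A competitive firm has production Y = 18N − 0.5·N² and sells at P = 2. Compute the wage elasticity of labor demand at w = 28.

ε = -3.5

From P·MP_N = w with MP_N = 18 − N, labor demand is N(w) = 18 − w/2.
dN/dw = −1/(2) = -0.5.
At w = 28, N = 4, so ε = (dN/dw)·(w/N) = (-0.5)·(28/4) = -3.5.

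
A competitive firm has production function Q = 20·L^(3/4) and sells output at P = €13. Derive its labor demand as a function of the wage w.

L(w) = (195/w)^(4)

MP_L = (3/4)·20·L^(-1/4) = 15·L^(-1/4).
Setting P·MP_L = w: 195·L^(-1/4) = w.
Solving for L: L^(-1/4) = w/195, so L = (195/w)^(4).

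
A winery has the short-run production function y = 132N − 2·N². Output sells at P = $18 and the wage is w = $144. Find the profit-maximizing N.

N* = 31

The marginal product of N is MP_N = 132 − 4N.
A price-taking firm hires until the value of the marginal product equals the wage: P·MP_N = w, so 18·(132 − 4N) = 144.
Then 132 − 4N = 8, giving N = 31.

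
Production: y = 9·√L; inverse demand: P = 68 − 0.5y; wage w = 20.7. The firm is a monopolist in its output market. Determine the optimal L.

L* = 25

Marginal revenue from the inverse demand is MR = 68 − y.
The marginal product is MP_L = 4.5·L^(-1/2).
A monopolist hires until marginal revenue product equals the wage: MR·MP_L = w.
At L, y = 9·√L. Substituting and solving: (68 − 9·√L)·4.5·L^(-1/2) = 20.7 gives L = 25.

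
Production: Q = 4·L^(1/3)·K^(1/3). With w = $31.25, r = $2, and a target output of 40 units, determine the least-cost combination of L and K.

Cost minimization requires the marginal rate of technical substitution to equal the input-price ratio: MP_L/MP_K = w/r.
Here MP_L/MP_K = (1/3)·(K/L)/(1/3) = (K/L). Setting this equal to 31.25/2 = 15.625 gives K = 15.625L.
Substituting into Q = 40: 4·L^(1/3)·(15.625L)^(1/3) = 40.
Solving, L = 8 and K = 125.

L* = 8, K* = 125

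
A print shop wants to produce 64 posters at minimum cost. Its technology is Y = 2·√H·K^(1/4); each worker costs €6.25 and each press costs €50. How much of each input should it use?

H* = 256, K* = 16

Cost minimization requires the marginal rate of technical substitution to equal the input-price ratio: MP_H/MP_K = w/r.
Here MP_H/MP_K = (1/2)·(K/H)/(1/4) = 2·(K/H). Setting this equal to 6.25/50 = 0.125 gives K = 0.0625H.
Substituting into Y = 64: 2·H^(1/2)·(0.0625H)^(1/4) = 64.
Solving, H = 256 and K = 16.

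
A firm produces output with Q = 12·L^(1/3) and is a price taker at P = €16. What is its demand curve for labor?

MP_L = (1/3)·12·L^(-2/3) = 4·L^(-2/3).
Setting P·MP_L = w: 64·L^(-2/3) = w.
Solving for L: L^(-2/3) = w/64, so L = (64/w)^(3/2).

L(w) = (64/w)^(3/2)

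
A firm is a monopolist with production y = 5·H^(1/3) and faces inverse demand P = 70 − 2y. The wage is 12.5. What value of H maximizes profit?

Marginal revenue from the inverse demand is MR = 70 − 4y.
The marginal product is MP_H = (5/3)·H^(-2/3).
A monopolist hires until marginal revenue product equals the wage: MR·MP_H = w.
At H, y = 5·H^(1/3). Substituting and solving: (70 − 20·H^(1/3))·(5/3)·H^(-2/3) = 12.5 gives H = 8.

H* = 8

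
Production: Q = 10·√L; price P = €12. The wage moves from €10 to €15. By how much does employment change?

From P·MP_L = w with MP_L = 5·L^(-1/2), the labor demand is L(w) = (60/w)^(2).
At w = 10: L = 36. At w = 15: L = 16.
ΔL = 16 − 36 = -20.

ΔL = -20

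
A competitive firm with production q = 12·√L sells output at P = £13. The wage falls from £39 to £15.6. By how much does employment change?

ΔL = 21

From P·MP_L = w with MP_L = 6·L^(-1/2), the labor demand is L(w) = (78/w)^(2).
At w = 39: L = 4. At w = 15.6: L = 25.
ΔL = 25 − 4 = 21.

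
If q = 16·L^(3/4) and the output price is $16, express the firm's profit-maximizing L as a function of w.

L(w) = (192/w)^(4)

MP_L = (3/4)·16·L^(-1/4) = 12·L^(-1/4).
Setting P·MP_L = w: 192·L^(-1/4) = w.
Solving for L: L^(-1/4) = w/192, so L = (192/w)^(4).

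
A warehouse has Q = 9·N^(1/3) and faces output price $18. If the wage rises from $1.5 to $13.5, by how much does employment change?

ΔN = -208

From P·MP_N = w with MP_N = 3·N^(-2/3), the labor demand is N(w) = (54/w)^(3/2).
At w = 1.5: N = 216. At w = 13.5: N = 8.
ΔN = 8 − 216 = -208.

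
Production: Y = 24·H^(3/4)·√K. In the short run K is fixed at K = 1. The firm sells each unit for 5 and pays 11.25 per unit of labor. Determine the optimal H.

With K = 1, MP_H = (3/4)·24·H^(-1/4)·1^(1/2) = 18·H^(-1/4).
Profit maximization for a price taker requires P·MP_H = w: 5·18·H^(-1/4) = 11.25.
So H^(-1/4) = 0.125, which gives H = 4096.

H* = 4096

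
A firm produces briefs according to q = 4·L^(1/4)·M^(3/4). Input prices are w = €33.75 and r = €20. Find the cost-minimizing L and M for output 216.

Cost minimization requires the marginal rate of technical substitution to equal the input-price ratio: MP_L/MP_M = w/r.
Here MP_L/MP_M = (1/4)·(M/L)/(3/4) = (1/3)·(M/L). Setting this equal to 33.75/20 = 1.6875 gives M = 5.0625L.
Substituting into q = 216: 4·L^(1/4)·(5.0625L)^(3/4) = 216.
Solving, L = 16 and M = 81.

L* = 16, M* = 81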